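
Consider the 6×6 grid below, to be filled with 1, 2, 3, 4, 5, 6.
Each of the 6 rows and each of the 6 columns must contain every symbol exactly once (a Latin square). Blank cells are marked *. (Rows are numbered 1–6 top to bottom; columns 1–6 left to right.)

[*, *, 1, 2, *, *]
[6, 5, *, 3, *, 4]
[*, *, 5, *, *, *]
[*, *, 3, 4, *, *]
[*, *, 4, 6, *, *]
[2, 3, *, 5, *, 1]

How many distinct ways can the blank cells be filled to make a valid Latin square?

20

Row 1, column 1: eliminating its row and column leaves {3, 4, 5}.
Row 1, column 2: eliminating its row and column leaves {4, 6}.
Row 1, column 5: eliminating its row and column leaves {3, 4, 5, 6}.
Row 1, column 6: eliminating its row and column leaves {3, 5, 6}.
Row 2, column 3: eliminating its row and column leaves {2}.
Row 2, column 5: eliminating its row and column leaves {1, 2}.
Row 3, column 1: eliminating its row and column leaves {1, 3, 4}.
Row 3, column 2: eliminating its row and column leaves {1, 2, 4, 6}.
Row 3, column 4: eliminating its row and column leaves {1}.
Row 3, column 5: eliminating its row and column leaves {1, 2, 3, 4, 6}.
Row 3, column 6: eliminating its row and column leaves {2, 3, 6}.
Row 4, column 1: eliminating its row and column leaves {1, 5}.
Row 4, column 2: eliminating its row and column leaves {1, 2, 6}.
Row 4, column 5: eliminating its row and column leaves {1, 2, 5, 6}.
Row 4, column 6: eliminating its row and column leaves {2, 5, 6}.
Row 5, column 1: eliminating its row and column leaves {1, 3, 5}.
Row 5, column 2: eliminating its row and column leaves {1, 2}.
Row 5, column 5: eliminating its row and column leaves {1, 2, 3, 5}.
Row 5, column 6: eliminating its row and column leaves {2, 3, 5}.
Row 6, column 3: eliminating its row and column leaves {6}.
Row 6, column 5: eliminating its row and column leaves {4, 6}.
Enumerating the assignments across these blanks that avoid any row or column repeat gives 20 completions.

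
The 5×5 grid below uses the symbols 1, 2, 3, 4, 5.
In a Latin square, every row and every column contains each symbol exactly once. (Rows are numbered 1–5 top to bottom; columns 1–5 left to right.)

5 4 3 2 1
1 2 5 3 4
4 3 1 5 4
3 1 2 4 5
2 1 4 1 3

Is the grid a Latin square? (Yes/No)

Row 3 contains 4 twice (at columns 1 and 5); row 5 is also not a permutation.

No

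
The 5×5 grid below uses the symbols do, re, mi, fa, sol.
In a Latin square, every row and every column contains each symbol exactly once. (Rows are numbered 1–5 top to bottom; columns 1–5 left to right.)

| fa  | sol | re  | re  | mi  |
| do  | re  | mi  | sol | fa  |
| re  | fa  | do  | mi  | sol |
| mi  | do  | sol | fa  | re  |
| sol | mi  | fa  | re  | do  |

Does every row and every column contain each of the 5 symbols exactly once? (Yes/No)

Column 4 contains re twice (at rows 1 and 5), so it is not a permutation.

No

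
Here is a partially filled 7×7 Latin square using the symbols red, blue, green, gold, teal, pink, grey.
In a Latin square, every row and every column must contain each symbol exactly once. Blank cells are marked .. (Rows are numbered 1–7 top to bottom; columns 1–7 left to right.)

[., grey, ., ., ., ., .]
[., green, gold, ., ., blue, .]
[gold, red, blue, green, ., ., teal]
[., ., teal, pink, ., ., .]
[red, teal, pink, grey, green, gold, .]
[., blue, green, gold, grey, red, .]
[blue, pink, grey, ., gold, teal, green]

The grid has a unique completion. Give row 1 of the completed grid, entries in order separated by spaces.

green grey red blue teal pink gold

Row 1, column 3: row 1 has {grey} and column 3 has {blue, green, gold, teal, pink, grey}, leaving only red.
Row 3, column 5: row 3 has {red, blue, green, gold, teal} and column 5 has {green, gold, grey}, leaving only pink.
Row 3, column 6: row 3 has {red, blue, green, gold, teal, pink} and column 6 has {red, blue, gold, teal}, leaving only grey.
Row 4, column 2: row 4 has {teal, pink} and column 2 has {red, blue, green, teal, pink, grey}, leaving only gold.
Row 4, column 6: row 4 has {gold, teal, pink} and column 6 has {red, blue, gold, teal, grey}, leaving only green.
Row 1, column 6: row 1 has {red, grey} and column 6 has {red, blue, green, gold, teal, grey}, leaving only pink.
Row 4, column 1: row 4 has {green, gold, teal, pink} and column 1 has {red, blue, gold}, leaving only grey.
Row 5, column 7: row 5 has {red, green, gold, teal, pink, grey} and column 7 has {green, teal}, leaving only blue.
Row 1, column 7: row 1 has {red, pink, grey} and column 7 has {blue, green, teal}, leaving only gold.
Row 4, column 7: row 4 has {green, gold, teal, pink, grey} and column 7 has {blue, green, gold, teal}, leaving only red.
Row 4, column 5: row 4 has {red, green, gold, teal, pink, grey} and column 5 has {green, gold, pink, grey}, leaving only blue.
Row 1, column 5: row 1 has {red, gold, pink, grey} and column 5 has {blue, green, gold, pink, grey}, leaving only teal.
Row 1, column 1: row 1 has {red, gold, teal, pink, grey} and column 1 has {red, blue, gold, grey}, leaving only green.
Row 1, column 4: row 1 has {red, green, gold, teal, pink, grey} and column 4 has {green, gold, pink, grey}, leaving only blue.
So row 1 reads: green grey red blue teal pink gold.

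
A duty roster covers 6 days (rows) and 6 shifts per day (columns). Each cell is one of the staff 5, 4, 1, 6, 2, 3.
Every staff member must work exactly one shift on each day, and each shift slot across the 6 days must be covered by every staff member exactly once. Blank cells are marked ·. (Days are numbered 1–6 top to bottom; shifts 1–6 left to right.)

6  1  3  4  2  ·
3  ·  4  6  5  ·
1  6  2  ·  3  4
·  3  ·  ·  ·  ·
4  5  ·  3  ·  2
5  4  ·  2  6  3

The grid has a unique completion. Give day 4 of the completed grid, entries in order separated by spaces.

Day 4, shift 1: day 4 has {3} and shift 1 has {5, 4, 1, 6, 3}, leaving only 2.
Day 1, shift 6: day 1 has {4, 1, 6, 2, 3} and shift 6 has {4, 2, 3}, leaving only 5.
Day 2, shift 2: day 2 has {5, 4, 6, 3} and shift 2 has {5, 4, 1, 6, 3}, leaving only 2.
Day 2, shift 6: day 2 has {5, 4, 6, 2, 3} and shift 6 has {5, 4, 2, 3}, leaving only 1.
Day 4, shift 6: day 4 has {2, 3} and shift 6 has {5, 4, 1, 2, 3}, leaving only 6.
Day 3, shift 4: day 3 has {4, 1, 6, 2, 3} and shift 4 has {4, 6, 2, 3}, leaving only 5.
Day 4, shift 4: day 4 has {6, 2, 3} and shift 4 has {5, 4, 6, 2, 3}, leaving only 1.
Day 4, shift 3: day 4 has {1, 6, 2, 3} and shift 3 has {4, 2, 3}, leaving only 5.
Day 4, shift 5: day 4 has {5, 1, 6, 2, 3} and shift 5 has {5, 6, 2, 3}, leaving only 4.
So day 4 reads: 2 3 5 1 4 6.

2 3 5 1 4 6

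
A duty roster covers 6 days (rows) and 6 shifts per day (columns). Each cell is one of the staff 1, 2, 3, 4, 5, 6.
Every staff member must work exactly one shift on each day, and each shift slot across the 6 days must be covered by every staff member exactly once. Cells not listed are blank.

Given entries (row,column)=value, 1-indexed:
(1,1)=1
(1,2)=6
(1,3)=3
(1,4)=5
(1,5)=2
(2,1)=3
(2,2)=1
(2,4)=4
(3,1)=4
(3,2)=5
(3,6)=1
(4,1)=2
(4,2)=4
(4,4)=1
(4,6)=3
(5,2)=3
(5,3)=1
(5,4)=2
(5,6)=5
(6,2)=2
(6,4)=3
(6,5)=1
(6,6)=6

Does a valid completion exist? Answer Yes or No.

Yes

No day or shift among the givens repeats a symbol, and propagating forced cells runs into no contradiction.
One valid completion exists (for instance, 1 6 3 5 2 4 / 3 1 6 4 5 2 / 4 5 2 6 3 1 / 2 4 5 1 6 3 / 6 3 1 2 4 5 / 5 2 4 3 1 6).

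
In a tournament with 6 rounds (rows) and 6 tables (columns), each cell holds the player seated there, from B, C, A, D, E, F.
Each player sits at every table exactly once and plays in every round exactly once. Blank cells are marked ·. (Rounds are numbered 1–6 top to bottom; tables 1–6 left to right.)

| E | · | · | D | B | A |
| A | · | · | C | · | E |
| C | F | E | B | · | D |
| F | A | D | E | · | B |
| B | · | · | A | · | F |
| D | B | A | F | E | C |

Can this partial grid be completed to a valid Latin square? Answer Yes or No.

Yes

No round or table among the givens repeats a symbol, and propagating forced cells runs into no contradiction.
One valid completion exists (for instance, E C F D B A / A D B C F E / C F E B A D / F A D E C B / B E C A D F / D B A F E C).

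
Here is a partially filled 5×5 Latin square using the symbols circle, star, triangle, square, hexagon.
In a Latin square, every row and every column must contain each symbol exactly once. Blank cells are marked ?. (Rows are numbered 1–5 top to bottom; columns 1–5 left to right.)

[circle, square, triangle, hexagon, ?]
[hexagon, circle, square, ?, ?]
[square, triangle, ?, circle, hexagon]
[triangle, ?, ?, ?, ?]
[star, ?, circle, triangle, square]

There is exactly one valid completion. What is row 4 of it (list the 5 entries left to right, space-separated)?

triangle star hexagon square circle

Row 1, column 5: row 1 has {circle, triangle, square, hexagon} and column 5 has {square, hexagon}, leaving only star.
Row 4, column 5: row 4 has {triangle} and column 5 has {star, square, hexagon}, leaving only circle.
Row 2, column 4: row 2 has {circle, square, hexagon} and column 4 has {circle, triangle, hexagon}, leaving only star.
Row 4, column 4: row 4 has {circle, triangle} and column 4 has {circle, star, triangle, hexagon}, leaving only square.
Row 2, column 5: row 2 has {circle, star, square, hexagon} and column 5 has {circle, star, square, hexagon}, leaving only triangle.
Row 3, column 3: row 3 has {circle, triangle, square, hexagon} and column 3 has {circle, triangle, square}, leaving only star.
Row 4, column 3: row 4 has {circle, triangle, square} and column 3 has {circle, star, triangle, square}, leaving only hexagon.
Row 4, column 2: row 4 has {circle, triangle, square, hexagon} and column 2 has {circle, triangle, square}, leaving only star.
So row 4 reads: triangle star hexagon square circle.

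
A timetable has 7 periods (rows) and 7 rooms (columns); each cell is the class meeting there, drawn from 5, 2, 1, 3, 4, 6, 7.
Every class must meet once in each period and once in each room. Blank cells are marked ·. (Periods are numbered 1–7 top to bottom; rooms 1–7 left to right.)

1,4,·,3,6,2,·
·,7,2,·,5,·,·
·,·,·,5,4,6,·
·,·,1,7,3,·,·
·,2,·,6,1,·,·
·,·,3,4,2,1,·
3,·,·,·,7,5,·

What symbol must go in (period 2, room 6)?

Period 2, room 4: period 2 has {5, 2, 7} and room 4 has {5, 3, 4, 6, 7}, leaving only 1.
Period 3, room 3: period 3 has {5, 4, 6} and room 3 has {2, 1, 3}, leaving only 7.
Period 1, room 3: period 1 has {2, 1, 3, 4, 6} and room 3 has {2, 1, 3, 7}, leaving only 5.
Period 1, room 7: period 1 has {5, 2, 1, 3, 4, 6} and room 7 has {}, leaving only 7.
Period 3, room 1: period 3 has {5, 4, 6, 7} and room 1 has {1, 3}, leaving only 2.
Period 4, room 6: period 4 has {1, 3, 7} and room 6 has {5, 2, 1, 6}, leaving only 4.
Period 2 already has {5, 2, 1, 7} and room 6 already has {5, 2, 1, 4, 6}, so period 2, room 6 must be 3.

3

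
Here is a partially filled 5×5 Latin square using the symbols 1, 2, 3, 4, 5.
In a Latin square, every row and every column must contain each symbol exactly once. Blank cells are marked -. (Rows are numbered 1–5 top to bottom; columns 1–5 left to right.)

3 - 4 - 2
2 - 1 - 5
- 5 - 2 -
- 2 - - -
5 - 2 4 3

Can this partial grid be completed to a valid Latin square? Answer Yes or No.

No

Row 1, column 2: row 1 has {2, 3, 4} and column 2 has {2, 5}, so it must be 1.
Now row 5, column 2: row 5 together with column 2 already contain {1, 2, 3, 4, 5} — every symbol — so nothing can go there. The grid has no valid completion.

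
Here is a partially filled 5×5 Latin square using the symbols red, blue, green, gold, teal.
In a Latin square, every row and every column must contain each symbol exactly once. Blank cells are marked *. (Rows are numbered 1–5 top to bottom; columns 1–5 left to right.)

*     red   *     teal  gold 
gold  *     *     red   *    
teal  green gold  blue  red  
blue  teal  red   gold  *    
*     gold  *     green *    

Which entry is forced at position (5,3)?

teal

Row 1, column 1: row 1 has {red, gold, teal} and column 1 has {blue, gold, teal}, leaving only green.
Row 1, column 3: row 1 has {red, green, gold, teal} and column 3 has {red, gold}, leaving only blue.
Row 5 already has {green, gold} and column 3 already has {red, blue, gold}, so row 5, column 3 must be teal.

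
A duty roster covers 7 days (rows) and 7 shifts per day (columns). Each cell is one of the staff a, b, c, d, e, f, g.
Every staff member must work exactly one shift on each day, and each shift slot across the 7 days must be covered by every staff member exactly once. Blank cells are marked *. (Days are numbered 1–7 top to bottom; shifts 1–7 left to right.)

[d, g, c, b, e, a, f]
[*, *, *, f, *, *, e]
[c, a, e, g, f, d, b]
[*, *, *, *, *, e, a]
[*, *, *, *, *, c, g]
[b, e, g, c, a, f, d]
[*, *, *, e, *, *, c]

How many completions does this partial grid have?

Day 2, shift 1: eliminating its day and shift leaves {a, g}.
Day 2, shift 2: eliminating its day and shift leaves {b, c, d}.
Day 2, shift 3: eliminating its day and shift leaves {a, b, d}.
Day 2, shift 5: eliminating its day and shift leaves {b, c, d, g}.
Day 2, shift 6: eliminating its day and shift leaves {b, g}.
Day 4, shift 1: eliminating its day and shift leaves {f, g}.
Day 4, shift 2: eliminating its day and shift leaves {b, c, d, f}.
Day 4, shift 3: eliminating its day and shift leaves {b, d, f}.
Day 4, shift 4: eliminating its day and shift leaves {d}.
Day 4, shift 5: eliminating its day and shift leaves {b, c, d, g}.
Day 5, shift 1: eliminating its day and shift leaves {a, e, f}.
Day 5, shift 2: eliminating its day and shift leaves {b, d, f}.
Day 5, shift 3: eliminating its day and shift leaves {a, b, d, f}.
Day 5, shift 4: eliminating its day and shift leaves {a, d}.
Day 5, shift 5: eliminating its day and shift leaves {b, d}.
Day 7, shift 1: eliminating its day and shift leaves {a, f, g}.
Day 7, shift 2: eliminating its day and shift leaves {b, d, f}.
Day 7, shift 3: eliminating its day and shift leaves {a, b, d, f}.
Day 7, shift 5: eliminating its day and shift leaves {b, d, g}.
Day 7, shift 6: eliminating its day and shift leaves {b, g}.
Enumerating the assignments across these blanks that avoid any day or shift repeat gives 10 completions.

10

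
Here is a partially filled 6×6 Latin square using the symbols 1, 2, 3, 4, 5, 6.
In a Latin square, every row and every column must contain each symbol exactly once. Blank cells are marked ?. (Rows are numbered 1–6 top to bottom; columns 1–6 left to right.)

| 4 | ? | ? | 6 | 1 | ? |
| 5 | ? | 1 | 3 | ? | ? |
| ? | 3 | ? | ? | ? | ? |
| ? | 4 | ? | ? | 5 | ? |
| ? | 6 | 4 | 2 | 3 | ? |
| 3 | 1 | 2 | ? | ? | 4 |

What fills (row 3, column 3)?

5

Row 2, column 2: row 2 has {1, 3, 5} and column 2 has {1, 3, 4, 6}, leaving only 2.
Row 1, column 2: row 1 has {1, 4, 6} and column 2 has {1, 2, 3, 4, 6}, leaving only 5.
Row 1, column 3: row 1 has {1, 4, 5, 6} and column 3 has {1, 2, 4}, leaving only 3.
Row 1, column 6: row 1 has {1, 3, 4, 5, 6} and column 6 has {4}, leaving only 2.
Row 2, column 6: row 2 has {1, 2, 3, 5} and column 6 has {2, 4}, leaving only 6.
Row 2, column 5: row 2 has {1, 2, 3, 5, 6} and column 5 has {1, 3, 5}, leaving only 4.
Row 4, column 3: row 4 has {4, 5} and column 3 has {1, 2, 3, 4}, leaving only 6.
Row 3 already has {3} and column 3 already has {1, 2, 3, 4, 6}, so row 3, column 3 must be 5.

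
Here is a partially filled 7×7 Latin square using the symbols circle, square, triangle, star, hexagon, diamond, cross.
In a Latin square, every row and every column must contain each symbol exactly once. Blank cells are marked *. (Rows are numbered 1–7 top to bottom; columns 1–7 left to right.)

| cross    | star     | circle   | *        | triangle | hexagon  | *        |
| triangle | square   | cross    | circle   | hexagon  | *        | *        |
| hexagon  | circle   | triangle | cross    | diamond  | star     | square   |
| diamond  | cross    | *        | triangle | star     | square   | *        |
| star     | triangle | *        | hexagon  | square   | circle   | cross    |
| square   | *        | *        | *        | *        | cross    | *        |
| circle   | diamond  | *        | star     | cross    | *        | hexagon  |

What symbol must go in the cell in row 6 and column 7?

triangle

Row 1, column 7: row 1 has {circle, triangle, star, hexagon, cross} and column 7 has {square, hexagon, cross}, leaving only diamond.
Row 1, column 4: row 1 has {circle, triangle, star, hexagon, diamond, cross} and column 4 has {circle, triangle, star, hexagon, cross}, leaving only square.
Row 2, column 6: row 2 has {circle, square, triangle, hexagon, cross} and column 6 has {circle, square, star, hexagon, cross}, leaving only diamond.
Row 2, column 7: row 2 has {circle, square, triangle, hexagon, diamond, cross} and column 7 has {square, hexagon, diamond, cross}, leaving only star.
Row 4, column 3: row 4 has {square, triangle, star, diamond, cross} and column 3 has {circle, triangle, cross}, leaving only hexagon.
Row 4, column 7: row 4 has {square, triangle, star, hexagon, diamond, cross} and column 7 has {square, star, hexagon, diamond, cross}, leaving only circle.
Row 6 already has {square, cross} and column 7 already has {circle, square, star, hexagon, diamond, cross}, so row 6, column 7 must be triangle.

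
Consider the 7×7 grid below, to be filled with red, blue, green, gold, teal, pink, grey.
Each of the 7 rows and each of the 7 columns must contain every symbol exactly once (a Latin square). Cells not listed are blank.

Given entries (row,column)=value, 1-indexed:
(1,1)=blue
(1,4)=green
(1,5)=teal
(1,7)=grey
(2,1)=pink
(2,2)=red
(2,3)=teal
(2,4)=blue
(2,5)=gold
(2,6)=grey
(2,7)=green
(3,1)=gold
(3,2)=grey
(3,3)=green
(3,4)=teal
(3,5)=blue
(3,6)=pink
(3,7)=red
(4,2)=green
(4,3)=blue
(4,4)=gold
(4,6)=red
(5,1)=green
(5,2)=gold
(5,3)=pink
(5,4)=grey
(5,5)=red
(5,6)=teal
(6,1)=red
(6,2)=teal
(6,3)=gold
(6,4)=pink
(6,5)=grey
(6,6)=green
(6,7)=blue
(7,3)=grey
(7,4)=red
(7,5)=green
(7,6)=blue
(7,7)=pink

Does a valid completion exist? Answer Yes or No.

No

Row 5, column 7: row 5 together with column 7 already contain {red, blue, green, gold, teal, pink, grey} — every symbol — so nothing can go there. The grid has no valid completion.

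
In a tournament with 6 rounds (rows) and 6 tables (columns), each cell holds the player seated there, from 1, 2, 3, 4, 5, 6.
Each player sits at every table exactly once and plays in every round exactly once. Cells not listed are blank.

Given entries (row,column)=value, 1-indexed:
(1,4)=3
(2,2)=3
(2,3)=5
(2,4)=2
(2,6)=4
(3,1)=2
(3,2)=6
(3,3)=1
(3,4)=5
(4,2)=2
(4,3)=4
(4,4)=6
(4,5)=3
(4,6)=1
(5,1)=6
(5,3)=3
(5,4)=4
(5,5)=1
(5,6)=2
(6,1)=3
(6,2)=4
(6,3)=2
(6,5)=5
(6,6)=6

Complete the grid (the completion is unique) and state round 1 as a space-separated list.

4 1 6 3 2 5

Round 1, table 3: round 1 has {3} and table 3 has {1, 2, 3, 4, 5}, leaving only 6.
Round 1, table 6: round 1 has {3, 6} and table 6 has {1, 2, 4, 6}, leaving only 5.
Round 1, table 2: round 1 has {3, 5, 6} and table 2 has {2, 3, 4, 6}, leaving only 1.
Round 1, table 1: round 1 has {1, 3, 5, 6} and table 1 has {2, 3, 6}, leaving only 4.
Round 1, table 5: round 1 has {1, 3, 4, 5, 6} and table 5 has {1, 3, 5}, leaving only 2.
So round 1 reads: 4 1 6 3 2 5.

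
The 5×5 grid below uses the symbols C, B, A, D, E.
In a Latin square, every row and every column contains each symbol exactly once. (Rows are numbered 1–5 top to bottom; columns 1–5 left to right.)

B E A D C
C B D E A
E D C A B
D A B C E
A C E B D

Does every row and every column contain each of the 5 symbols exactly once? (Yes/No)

Yes

Each row is a permutation of the 5 symbols, and so is each column.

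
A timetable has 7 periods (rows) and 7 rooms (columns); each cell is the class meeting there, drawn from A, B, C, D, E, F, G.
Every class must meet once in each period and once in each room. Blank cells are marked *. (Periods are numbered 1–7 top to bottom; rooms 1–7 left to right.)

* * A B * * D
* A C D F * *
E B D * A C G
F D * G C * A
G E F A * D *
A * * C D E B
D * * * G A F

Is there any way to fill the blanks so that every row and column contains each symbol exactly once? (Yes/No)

No period or room among the givens repeats a symbol, and propagating forced cells runs into no contradiction.
One valid completion exists (for instance, C G A B E F D / B A C D F G E / E B D F A C G / F D E G C B A / G E F A B D C / A F G C D E B / D C B E G A F).

Yes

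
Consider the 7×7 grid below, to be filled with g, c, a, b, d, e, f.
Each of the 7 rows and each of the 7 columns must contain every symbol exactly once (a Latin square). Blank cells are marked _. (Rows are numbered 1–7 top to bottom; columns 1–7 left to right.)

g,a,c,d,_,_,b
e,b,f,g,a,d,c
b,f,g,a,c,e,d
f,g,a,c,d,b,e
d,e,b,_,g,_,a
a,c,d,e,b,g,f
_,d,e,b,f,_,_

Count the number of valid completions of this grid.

1

Row 1, column 5: eliminating its row and column leaves {e}.
Row 1, column 6: eliminating its row and column leaves {f}.
Row 5, column 4: eliminating its row and column leaves {f}.
Row 5, column 6: eliminating its row and column leaves {c, f}.
Row 7, column 1: eliminating its row and column leaves {c}.
Row 7, column 6: eliminating its row and column leaves {c, a}.
Row 7, column 7: eliminating its row and column leaves {g}.
Only one assignment across all blanks avoids any row or column repeat, giving 1 completion.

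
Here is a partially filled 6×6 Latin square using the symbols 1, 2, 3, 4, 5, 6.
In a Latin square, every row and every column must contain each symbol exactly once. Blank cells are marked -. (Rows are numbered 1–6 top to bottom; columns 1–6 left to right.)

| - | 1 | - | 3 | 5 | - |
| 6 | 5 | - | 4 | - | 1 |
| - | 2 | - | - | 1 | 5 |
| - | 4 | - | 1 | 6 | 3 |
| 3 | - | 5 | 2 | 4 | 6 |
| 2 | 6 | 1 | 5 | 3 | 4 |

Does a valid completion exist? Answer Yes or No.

No

Row 5, column 2: row 5 together with column 2 already contain {1, 2, 3, 4, 5, 6} — every symbol — so nothing can go there. The grid has no valid completion.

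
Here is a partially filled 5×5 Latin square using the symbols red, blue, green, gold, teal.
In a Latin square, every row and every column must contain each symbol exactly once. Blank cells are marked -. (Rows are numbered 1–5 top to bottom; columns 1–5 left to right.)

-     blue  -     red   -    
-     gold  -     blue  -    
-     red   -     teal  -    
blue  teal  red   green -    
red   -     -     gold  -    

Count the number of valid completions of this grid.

3

Row 1, column 1: eliminating its row and column leaves {green, gold, teal}.
Row 1, column 3: eliminating its row and column leaves {green, gold, teal}.
Row 1, column 5: eliminating its row and column leaves {green, gold, teal}.
Row 2, column 1: eliminating its row and column leaves {green, teal}.
Row 2, column 3: eliminating its row and column leaves {green, teal}.
Row 2, column 5: eliminating its row and column leaves {red, green, teal}.
Row 3, column 1: eliminating its row and column leaves {green, gold}.
Row 3, column 3: eliminating its row and column leaves {blue, green, gold}.
Row 3, column 5: eliminating its row and column leaves {blue, green, gold}.
Row 4, column 5: eliminating its row and column leaves {gold}.
Row 5, column 2: eliminating its row and column leaves {green}.
Row 5, column 3: eliminating its row and column leaves {blue, green, teal}.
Row 5, column 5: eliminating its row and column leaves {blue, green, teal}.
Enumerating the assignments across these blanks that avoid any row or column repeat gives 3 completions.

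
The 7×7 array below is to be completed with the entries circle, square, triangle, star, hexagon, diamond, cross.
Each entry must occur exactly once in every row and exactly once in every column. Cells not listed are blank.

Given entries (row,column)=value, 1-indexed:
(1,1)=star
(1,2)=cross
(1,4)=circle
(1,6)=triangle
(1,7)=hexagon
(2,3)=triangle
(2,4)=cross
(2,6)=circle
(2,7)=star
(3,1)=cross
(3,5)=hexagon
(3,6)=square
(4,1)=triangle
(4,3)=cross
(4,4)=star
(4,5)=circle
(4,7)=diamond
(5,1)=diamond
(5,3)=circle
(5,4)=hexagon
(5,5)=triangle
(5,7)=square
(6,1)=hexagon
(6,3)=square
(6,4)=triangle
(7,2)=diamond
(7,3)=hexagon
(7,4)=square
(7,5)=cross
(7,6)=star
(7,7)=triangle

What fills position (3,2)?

Row 1, column 3: row 1 has {circle, triangle, star, hexagon, cross} and column 3 has {circle, square, triangle, hexagon, cross}, leaving only diamond.
Row 1, column 5: row 1 has {circle, triangle, star, hexagon, diamond, cross} and column 5 has {circle, triangle, hexagon, cross}, leaving only square.
Row 2, column 1: row 2 has {circle, triangle, star, cross} and column 1 has {triangle, star, hexagon, diamond, cross}, leaving only square.
Row 2, column 2: row 2 has {circle, square, triangle, star, cross} and column 2 has {diamond, cross}, leaving only hexagon.
Row 2, column 5: row 2 has {circle, square, triangle, star, hexagon, cross} and column 5 has {circle, square, triangle, hexagon, cross}, leaving only diamond.
Row 3, column 3: row 3 has {square, hexagon, cross} and column 3 has {circle, square, triangle, hexagon, diamond, cross}, leaving only star.
Row 3, column 4: row 3 has {square, star, hexagon, cross} and column 4 has {circle, square, triangle, star, hexagon, cross}, leaving only diamond.
Row 3, column 7: row 3 has {square, star, hexagon, diamond, cross} and column 7 has {square, triangle, star, hexagon, diamond}, leaving only circle.
Row 3 already has {circle, square, star, hexagon, diamond, cross} and column 2 already has {hexagon, diamond, cross}, so row 3, column 2 must be triangle.

triangle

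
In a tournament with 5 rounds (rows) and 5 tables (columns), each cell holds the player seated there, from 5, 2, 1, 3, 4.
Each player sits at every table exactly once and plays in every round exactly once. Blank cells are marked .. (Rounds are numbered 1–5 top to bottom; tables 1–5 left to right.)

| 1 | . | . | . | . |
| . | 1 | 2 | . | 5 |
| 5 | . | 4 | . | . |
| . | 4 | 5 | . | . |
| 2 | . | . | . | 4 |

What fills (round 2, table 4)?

3

Round 1, table 3: round 1 has {1} and table 3 has {5, 2, 4}, leaving only 3.
Round 1, table 5: round 1 has {1, 3} and table 5 has {5, 4}, leaving only 2.
Round 1, table 2: round 1 has {2, 1, 3} and table 2 has {1, 4}, leaving only 5.
Round 1, table 4: round 1 has {5, 2, 1, 3} and table 4 has {}, leaving only 4.
Round 2 already has {5, 2, 1} and table 4 already has {4}, so round 2, table 4 must be 3.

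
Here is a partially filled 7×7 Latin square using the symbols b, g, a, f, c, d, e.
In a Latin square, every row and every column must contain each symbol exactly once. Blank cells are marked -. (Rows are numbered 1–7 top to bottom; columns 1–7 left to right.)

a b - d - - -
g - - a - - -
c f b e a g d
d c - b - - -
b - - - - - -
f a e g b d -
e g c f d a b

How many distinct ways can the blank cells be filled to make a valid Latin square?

Row 1, column 3: eliminating its row and column leaves {g, f}.
Row 1, column 5: eliminating its row and column leaves {g, f, c, e}.
Row 1, column 6: eliminating its row and column leaves {f, c, e}.
Row 1, column 7: eliminating its row and column leaves {g, f, c, e}.
Row 2, column 2: eliminating its row and column leaves {d, e}.
Row 2, column 3: eliminating its row and column leaves {f, d}.
Row 2, column 5: eliminating its row and column leaves {f, c, e}.
Row 2, column 6: eliminating its row and column leaves {b, f, c, e}.
Row 2, column 7: eliminating its row and column leaves {f, c, e}.
Row 4, column 3: eliminating its row and column leaves {g, a, f}.
Row 4, column 5: eliminating its row and column leaves {g, f, e}.
Row 4, column 6: eliminating its row and column leaves {f, e}.
Row 4, column 7: eliminating its row and column leaves {g, a, f, e}.
Row 5, column 2: eliminating its row and column leaves {d, e}.
Row 5, column 3: eliminating its row and column leaves {g, a, f, d}.
Row 5, column 4: eliminating its row and column leaves {c}.
Row 5, column 5: eliminating its row and column leaves {g, f, c, e}.
Row 5, column 6: eliminating its row and column leaves {f, c, e}.
Row 5, column 7: eliminating its row and column leaves {g, a, f, c, e}.
Row 6, column 7: eliminating its row and column leaves {c}.
Enumerating the assignments across these blanks that avoid any row or column repeat gives 9 completions.

9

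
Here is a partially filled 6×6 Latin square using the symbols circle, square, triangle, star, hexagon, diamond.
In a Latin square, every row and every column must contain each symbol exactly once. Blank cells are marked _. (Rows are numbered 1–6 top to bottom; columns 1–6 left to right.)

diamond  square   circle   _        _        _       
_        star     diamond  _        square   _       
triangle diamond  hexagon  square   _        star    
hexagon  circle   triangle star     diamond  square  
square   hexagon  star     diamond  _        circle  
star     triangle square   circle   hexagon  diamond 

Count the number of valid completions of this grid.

Row 1, column 4: eliminating its row and column leaves {triangle, hexagon}.
Row 1, column 5: eliminating its row and column leaves {triangle, star}.
Row 1, column 6: eliminating its row and column leaves {triangle, hexagon}.
Row 2, column 1: eliminating its row and column leaves {circle}.
Row 2, column 4: eliminating its row and column leaves {triangle, hexagon}.
Row 2, column 6: eliminating its row and column leaves {triangle, hexagon}.
Row 3, column 5: eliminating its row and column leaves {circle}.
Row 5, column 5: eliminating its row and column leaves {triangle}.
Enumerating the assignments across these blanks that avoid any row or column repeat gives 2 completions.

2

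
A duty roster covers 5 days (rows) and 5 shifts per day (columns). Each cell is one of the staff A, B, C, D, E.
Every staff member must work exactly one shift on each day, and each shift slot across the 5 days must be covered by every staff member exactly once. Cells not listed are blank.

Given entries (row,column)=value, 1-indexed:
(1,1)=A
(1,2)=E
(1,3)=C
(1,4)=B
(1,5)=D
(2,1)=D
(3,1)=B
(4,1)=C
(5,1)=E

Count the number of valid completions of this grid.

Day 2, shift 2: eliminating its day and shift leaves {A, B, C}.
Day 2, shift 3: eliminating its day and shift leaves {A, B, E}.
Day 2, shift 4: eliminating its day and shift leaves {A, C, E}.
Day 2, shift 5: eliminating its day and shift leaves {A, B, C, E}.
Day 3, shift 2: eliminating its day and shift leaves {A, C, D}.
Day 3, shift 3: eliminating its day and shift leaves {A, D, E}.
Day 3, shift 4: eliminating its day and shift leaves {A, C, D, E}.
Day 3, shift 5: eliminating its day and shift leaves {A, C, E}.
Day 4, shift 2: eliminating its day and shift leaves {A, B, D}.
Day 4, shift 3: eliminating its day and shift leaves {A, B, D, E}.
Day 4, shift 4: eliminating its day and shift leaves {A, D, E}.
Day 4, shift 5: eliminating its day and shift leaves {A, B, E}.
Day 5, shift 2: eliminating its day and shift leaves {A, B, C, D}.
Day 5, shift 3: eliminating its day and shift leaves {A, B, D}.
Day 5, shift 4: eliminating its day and shift leaves {A, C, D}.
Day 5, shift 5: eliminating its day and shift leaves {A, B, C}.
Enumerating the assignments across these blanks that avoid any day or shift repeat gives 56 completions.

56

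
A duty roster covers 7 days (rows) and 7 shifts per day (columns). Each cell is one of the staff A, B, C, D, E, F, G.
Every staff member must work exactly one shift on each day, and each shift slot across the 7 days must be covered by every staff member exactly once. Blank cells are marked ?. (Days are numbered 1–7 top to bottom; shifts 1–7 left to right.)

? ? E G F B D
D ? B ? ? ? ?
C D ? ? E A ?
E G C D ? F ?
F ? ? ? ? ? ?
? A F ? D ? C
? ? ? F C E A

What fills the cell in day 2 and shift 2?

F

Day 1, shift 1: day 1 has {B, D, E, F, G} and shift 1 has {C, D, E, F}, leaving only A.
Day 1, shift 2: day 1 has {A, B, D, E, F, G} and shift 2 has {A, D, G}, leaving only C.
Day 3, shift 3: day 3 has {A, C, D, E} and shift 3 has {B, C, E, F}, leaving only G.
Day 3, shift 4: day 3 has {A, C, D, E, G} and shift 4 has {D, F, G}, leaving only B.
Day 3, shift 7: day 3 has {A, B, C, D, E, G} and shift 7 has {A, C, D}, leaving only F.
Day 4, shift 7: day 4 has {C, D, E, F, G} and shift 7 has {A, C, D, F}, leaving only B.
Day 4, shift 5: day 4 has {B, C, D, E, F, G} and shift 5 has {C, D, E, F}, leaving only A.
Day 2, shift 5: day 2 has {B, D} and shift 5 has {A, C, D, E, F}, leaving only G.
Day 2, shift 6: day 2 has {B, D, G} and shift 6 has {A, B, E, F}, leaving only C.
Day 2, shift 7: day 2 has {B, C, D, G} and shift 7 has {A, B, C, D, F}, leaving only E.
Day 2 already has {B, C, D, E, G} and shift 2 already has {A, C, D, G}, so day 2, shift 2 must be F.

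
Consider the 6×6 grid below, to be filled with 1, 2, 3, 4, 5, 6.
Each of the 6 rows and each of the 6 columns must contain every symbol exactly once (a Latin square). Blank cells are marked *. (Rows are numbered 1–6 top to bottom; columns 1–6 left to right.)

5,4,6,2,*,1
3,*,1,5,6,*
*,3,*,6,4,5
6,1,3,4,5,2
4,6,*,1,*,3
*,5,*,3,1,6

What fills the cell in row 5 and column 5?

Row 5 already has {1, 3, 4, 6} and column 5 already has {1, 4, 5, 6}, so row 5, column 5 must be 2.

2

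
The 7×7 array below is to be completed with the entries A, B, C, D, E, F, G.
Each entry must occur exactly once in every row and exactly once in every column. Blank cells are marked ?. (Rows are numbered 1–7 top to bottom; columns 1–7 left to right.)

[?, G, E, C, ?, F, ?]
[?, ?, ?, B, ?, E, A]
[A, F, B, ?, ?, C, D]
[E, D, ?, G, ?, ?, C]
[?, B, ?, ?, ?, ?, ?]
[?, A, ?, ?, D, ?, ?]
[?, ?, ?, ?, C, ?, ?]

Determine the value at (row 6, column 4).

F

Row 1, column 7: row 1 has {C, E, F, G} and column 7 has {A, C, D}, leaving only B.
Row 1, column 1: row 1 has {B, C, E, F, G} and column 1 has {A, E}, leaving only D.
Row 1, column 5: row 1 has {B, C, D, E, F, G} and column 5 has {C, D}, leaving only A.
Row 2, column 2: row 2 has {A, B, E} and column 2 has {A, B, D, F, G}, leaving only C.
Row 3, column 4: row 3 has {A, B, C, D, F} and column 4 has {B, C, G}, leaving only E.
Row 6 already has {A, D} and column 4 already has {B, C, E, G}, so row 6, column 4 must be F.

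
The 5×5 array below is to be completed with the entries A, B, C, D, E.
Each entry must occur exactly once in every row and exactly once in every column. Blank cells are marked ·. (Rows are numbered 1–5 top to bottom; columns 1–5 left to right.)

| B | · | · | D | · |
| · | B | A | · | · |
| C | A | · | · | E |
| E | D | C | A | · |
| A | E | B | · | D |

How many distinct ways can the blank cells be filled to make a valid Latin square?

Row 1, column 2: eliminating its row and column leaves {C}.
Row 1, column 3: eliminating its row and column leaves {E}.
Row 1, column 5: eliminating its row and column leaves {A, C}.
Row 2, column 1: eliminating its row and column leaves {D}.
Row 2, column 4: eliminating its row and column leaves {C, E}.
Row 2, column 5: eliminating its row and column leaves {C}.
Row 3, column 3: eliminating its row and column leaves {D}.
Row 3, column 4: eliminating its row and column leaves {B}.
Row 4, column 5: eliminating its row and column leaves {B}.
Row 5, column 4: eliminating its row and column leaves {C}.
Only one assignment across all blanks avoids any row or column repeat, giving 1 completion.

1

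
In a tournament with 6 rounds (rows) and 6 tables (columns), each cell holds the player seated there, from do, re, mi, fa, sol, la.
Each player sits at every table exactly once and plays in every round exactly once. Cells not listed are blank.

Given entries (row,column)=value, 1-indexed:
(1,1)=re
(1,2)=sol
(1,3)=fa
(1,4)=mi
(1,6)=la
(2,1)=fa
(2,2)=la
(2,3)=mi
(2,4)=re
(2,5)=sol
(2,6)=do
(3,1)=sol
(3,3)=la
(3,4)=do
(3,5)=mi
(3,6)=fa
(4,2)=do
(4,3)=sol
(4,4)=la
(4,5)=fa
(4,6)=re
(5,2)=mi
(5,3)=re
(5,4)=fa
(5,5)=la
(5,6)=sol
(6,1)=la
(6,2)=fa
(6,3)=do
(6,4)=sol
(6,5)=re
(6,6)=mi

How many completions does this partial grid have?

1

Round 1, table 5: eliminating its round and table leaves {do}.
Round 3, table 2: eliminating its round and table leaves {re}.
Round 4, table 1: eliminating its round and table leaves {mi}.
Round 5, table 1: eliminating its round and table leaves {do}.
Only one assignment across all blanks avoids any round or table repeat, giving 1 completion.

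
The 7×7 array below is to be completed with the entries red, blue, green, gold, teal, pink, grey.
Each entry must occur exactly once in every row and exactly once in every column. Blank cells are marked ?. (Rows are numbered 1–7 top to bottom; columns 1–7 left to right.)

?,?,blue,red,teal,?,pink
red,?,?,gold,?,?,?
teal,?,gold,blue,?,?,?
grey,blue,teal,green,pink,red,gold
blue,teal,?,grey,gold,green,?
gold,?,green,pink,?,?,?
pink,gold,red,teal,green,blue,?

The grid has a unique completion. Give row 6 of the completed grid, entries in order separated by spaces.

Row 1, column 1: row 1 has {red, blue, teal, pink} and column 1 has {red, blue, gold, teal, pink, grey}, leaving only green.
Row 1, column 2: row 1 has {red, blue, green, teal, pink} and column 2 has {blue, gold, teal}, leaving only grey.
Row 6, column 2: row 6 has {green, gold, pink} and column 2 has {blue, gold, teal, grey}, leaving only red.
Row 1, column 6: row 1 has {red, blue, green, teal, pink, grey} and column 6 has {red, blue, green}, leaving only gold.
Row 5, column 3: row 5 has {blue, green, gold, teal, grey} and column 3 has {red, blue, green, gold, teal}, leaving only pink.
Row 2, column 3: row 2 has {red, gold} and column 3 has {red, blue, green, gold, teal, pink}, leaving only grey.
Row 2, column 5: row 2 has {red, gold, grey} and column 5 has {green, gold, teal, pink}, leaving only blue.
Row 6, column 5: row 6 has {red, green, gold, pink} and column 5 has {blue, green, gold, teal, pink}, leaving only grey.
Row 6, column 6: row 6 has {red, green, gold, pink, grey} and column 6 has {red, blue, green, gold}, leaving only teal.
Row 6, column 7: row 6 has {red, green, gold, teal, pink, grey} and column 7 has {gold, pink}, leaving only blue.
So row 6 reads: gold red green pink grey teal blue.

gold red green pink grey teal blue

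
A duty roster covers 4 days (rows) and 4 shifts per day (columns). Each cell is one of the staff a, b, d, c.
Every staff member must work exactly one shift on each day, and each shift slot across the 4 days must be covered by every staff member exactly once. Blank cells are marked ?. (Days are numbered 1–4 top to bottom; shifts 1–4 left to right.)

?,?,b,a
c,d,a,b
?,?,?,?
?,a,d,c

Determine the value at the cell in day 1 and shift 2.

c

Day 1 already has {a, b} and shift 2 already has {a, d}, so day 1, shift 2 must be c.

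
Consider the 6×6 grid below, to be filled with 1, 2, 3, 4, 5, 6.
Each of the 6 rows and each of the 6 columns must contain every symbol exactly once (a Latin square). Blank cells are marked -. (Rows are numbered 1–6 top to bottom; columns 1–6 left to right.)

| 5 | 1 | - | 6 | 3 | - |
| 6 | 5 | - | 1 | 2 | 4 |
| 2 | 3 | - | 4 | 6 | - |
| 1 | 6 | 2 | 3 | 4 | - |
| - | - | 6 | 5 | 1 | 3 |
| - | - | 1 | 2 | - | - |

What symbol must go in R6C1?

3

Row 1, column 3: row 1 has {1, 3, 5, 6} and column 3 has {1, 2, 6}, leaving only 4.
Row 1, column 6: row 1 has {1, 3, 4, 5, 6} and column 6 has {3, 4}, leaving only 2.
Row 2, column 3: row 2 has {1, 2, 4, 5, 6} and column 3 has {1, 2, 4, 6}, leaving only 3.
Row 3, column 3: row 3 has {2, 3, 4, 6} and column 3 has {1, 2, 3, 4, 6}, leaving only 5.
Row 3, column 6: row 3 has {2, 3, 4, 5, 6} and column 6 has {2, 3, 4}, leaving only 1.
Row 4, column 6: row 4 has {1, 2, 3, 4, 6} and column 6 has {1, 2, 3, 4}, leaving only 5.
Row 5, column 1: row 5 has {1, 3, 5, 6} and column 1 has {1, 2, 5, 6}, leaving only 4.
Row 6 already has {1, 2} and column 1 already has {1, 2, 4, 5, 6}, so row 6, column 1 must be 3.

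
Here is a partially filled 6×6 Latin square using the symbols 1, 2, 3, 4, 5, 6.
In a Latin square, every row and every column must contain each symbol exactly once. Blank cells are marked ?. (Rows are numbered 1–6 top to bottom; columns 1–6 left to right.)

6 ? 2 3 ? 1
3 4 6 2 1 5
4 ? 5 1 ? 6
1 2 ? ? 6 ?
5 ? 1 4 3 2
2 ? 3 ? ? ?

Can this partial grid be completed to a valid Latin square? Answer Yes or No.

No row or column among the givens repeats a symbol, and propagating forced cells runs into no contradiction.
One valid completion exists (for instance, 6 5 2 3 4 1 / 3 4 6 2 1 5 / 4 3 5 1 2 6 / 1 2 4 5 6 3 / 5 6 1 4 3 2 / 2 1 3 6 5 4).

Yes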